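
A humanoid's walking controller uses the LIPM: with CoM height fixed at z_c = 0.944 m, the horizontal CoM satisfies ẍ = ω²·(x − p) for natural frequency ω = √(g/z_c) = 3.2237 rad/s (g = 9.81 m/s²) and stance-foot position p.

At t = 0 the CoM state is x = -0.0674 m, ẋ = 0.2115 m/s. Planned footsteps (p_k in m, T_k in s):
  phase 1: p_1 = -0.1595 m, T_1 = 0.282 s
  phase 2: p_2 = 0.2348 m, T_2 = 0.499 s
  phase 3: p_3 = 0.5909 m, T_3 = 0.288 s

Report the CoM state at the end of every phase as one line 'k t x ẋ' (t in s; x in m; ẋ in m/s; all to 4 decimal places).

phase 1: p=-0.1595, T=0.282, ωT=0.909083, cosh=1.442470, sinh=1.039577; start (x,ẋ)=(-0.067400, 0.211500) → end (x,ẋ)=(0.041556, 0.613736)
phase 2: p=0.2348, T=0.499, ωT=1.608626, cosh=2.598053, sinh=2.397891; start (x,ẋ)=(0.041556, 0.613736) → end (x,ẋ)=(0.189257, 0.100725)
phase 3: p=0.5909, T=0.288, ωT=0.928426, cosh=1.462849, sinh=1.067673; start (x,ẋ)=(0.189257, 0.100725) → end (x,ẋ)=(0.036717, -1.235052)

1 0.2820 0.0416 0.6137
2 0.7810 0.1893 0.1007
3 1.0690 0.0367 -1.2351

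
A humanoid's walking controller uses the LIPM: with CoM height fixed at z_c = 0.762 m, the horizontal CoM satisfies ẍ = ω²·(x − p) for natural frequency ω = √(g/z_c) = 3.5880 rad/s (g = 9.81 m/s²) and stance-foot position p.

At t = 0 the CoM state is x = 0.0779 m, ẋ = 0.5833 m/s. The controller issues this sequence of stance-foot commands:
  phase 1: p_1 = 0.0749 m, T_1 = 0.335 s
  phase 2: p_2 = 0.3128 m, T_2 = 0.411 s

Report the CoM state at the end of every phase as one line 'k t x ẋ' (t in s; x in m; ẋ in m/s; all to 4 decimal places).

phase 1: p=0.0749, T=0.335, ωT=1.201980, cosh=1.813648, sinh=1.513049; start (x,ẋ)=(0.077900, 0.583300) → end (x,ẋ)=(0.326317, 1.074187)
phase 2: p=0.3128, T=0.411, ωT=1.474668, cosh=2.299220, sinh=2.070365; start (x,ẋ)=(0.326317, 1.074187) → end (x,ẋ)=(0.963711, 2.570202)

1 0.3350 0.3263 1.0742
2 0.7460 0.9637 2.5702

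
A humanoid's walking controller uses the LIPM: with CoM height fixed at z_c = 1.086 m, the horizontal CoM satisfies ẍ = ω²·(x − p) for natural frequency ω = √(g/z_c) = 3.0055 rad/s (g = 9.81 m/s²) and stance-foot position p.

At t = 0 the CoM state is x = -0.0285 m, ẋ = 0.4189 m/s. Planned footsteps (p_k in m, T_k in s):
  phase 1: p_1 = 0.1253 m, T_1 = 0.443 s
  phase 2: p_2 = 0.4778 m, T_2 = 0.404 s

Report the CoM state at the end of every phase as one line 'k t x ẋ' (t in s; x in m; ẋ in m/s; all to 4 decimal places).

1 0.4430 0.0593 0.0343
2 0.8470 -0.2715 -1.8684

phase 1: p=0.1253, T=0.443, ωT=1.331437, cosh=2.025288, sinh=1.761191; start (x,ẋ)=(-0.028500, 0.418900) → end (x,ẋ)=(0.059282, 0.034290)
phase 2: p=0.4778, T=0.404, ωT=1.214222, cosh=1.832307, sinh=1.535366; start (x,ẋ)=(0.059282, 0.034290) → end (x,ẋ)=(-0.271537, -1.868441)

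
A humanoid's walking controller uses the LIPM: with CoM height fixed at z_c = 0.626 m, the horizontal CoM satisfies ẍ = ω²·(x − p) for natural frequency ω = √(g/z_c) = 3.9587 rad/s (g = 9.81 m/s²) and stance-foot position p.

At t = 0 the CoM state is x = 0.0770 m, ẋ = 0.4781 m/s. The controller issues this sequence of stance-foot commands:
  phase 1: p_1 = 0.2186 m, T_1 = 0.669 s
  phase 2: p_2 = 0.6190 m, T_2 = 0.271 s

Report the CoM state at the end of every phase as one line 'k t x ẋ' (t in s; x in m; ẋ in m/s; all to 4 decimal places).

phase 1: p=0.2186, T=0.669, ωT=2.648370, cosh=7.100879, sinh=7.030112; start (x,ẋ)=(0.077000, 0.478100) → end (x,ẋ)=(0.062156, -0.545813)
phase 2: p=0.6190, T=0.271, ωT=1.072808, cosh=1.632812, sinh=1.290765; start (x,ẋ)=(0.062156, -0.545813) → end (x,ẋ)=(-0.468188, -3.736543)

1 0.6690 0.0622 -0.5458
2 0.9400 -0.4682 -3.7365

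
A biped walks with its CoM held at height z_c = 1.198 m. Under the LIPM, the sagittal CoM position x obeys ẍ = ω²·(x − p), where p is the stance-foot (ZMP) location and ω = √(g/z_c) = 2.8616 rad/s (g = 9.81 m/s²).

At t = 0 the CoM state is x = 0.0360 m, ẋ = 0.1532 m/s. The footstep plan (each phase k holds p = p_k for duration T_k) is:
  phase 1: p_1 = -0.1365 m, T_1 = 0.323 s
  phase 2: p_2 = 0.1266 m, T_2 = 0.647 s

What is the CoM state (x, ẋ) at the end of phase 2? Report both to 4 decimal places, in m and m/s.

phase 1: p=-0.1365, T=0.323, ωT=0.924297, cosh=1.458453, sinh=1.061643; start (x,ẋ)=(0.036000, 0.153200) → end (x,ẋ)=(0.171920, 0.747489)
phase 2: p=0.1266, T=0.647, ωT=1.851455, cosh=3.263045, sinh=3.106036; start (x,ẋ)=(0.171920, 0.747489) → end (x,ẋ)=(1.085820, 2.841904)

x = 1.0858, ẋ = 2.8419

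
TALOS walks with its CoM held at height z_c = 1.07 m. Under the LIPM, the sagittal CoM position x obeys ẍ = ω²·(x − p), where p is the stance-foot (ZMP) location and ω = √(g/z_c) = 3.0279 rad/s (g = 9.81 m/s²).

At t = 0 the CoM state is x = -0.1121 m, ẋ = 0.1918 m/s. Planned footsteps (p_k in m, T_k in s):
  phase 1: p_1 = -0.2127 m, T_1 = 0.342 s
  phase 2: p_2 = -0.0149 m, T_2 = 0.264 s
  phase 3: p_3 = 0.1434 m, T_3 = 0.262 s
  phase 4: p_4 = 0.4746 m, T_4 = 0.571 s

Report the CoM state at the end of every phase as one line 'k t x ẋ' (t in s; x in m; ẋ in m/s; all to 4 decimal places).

1 0.3420 0.0248 0.6791
2 0.6060 0.2372 1.0145
3 0.8680 0.5628 1.6004
4 1.4390 2.1731 5.3796

phase 1: p=-0.2127, T=0.342, ωT=1.035542, cosh=1.585833, sinh=1.230799; start (x,ẋ)=(-0.112100, 0.191800) → end (x,ẋ)=(0.024799, 0.679072)
phase 2: p=-0.0149, T=0.264, ωT=0.799366, cosh=1.336872, sinh=0.887258; start (x,ẋ)=(0.024799, 0.679072) → end (x,ẋ)=(0.237159, 1.014485)
phase 3: p=0.1434, T=0.262, ωT=0.793310, cosh=1.331523, sinh=0.879178; start (x,ẋ)=(0.237159, 1.014485) → end (x,ẋ)=(0.562807, 1.600402)
phase 4: p=0.4746, T=0.571, ωT=1.728931, cosh=2.906050, sinh=2.728576; start (x,ẋ)=(0.562807, 1.600402) → end (x,ẋ)=(2.173129, 5.379605)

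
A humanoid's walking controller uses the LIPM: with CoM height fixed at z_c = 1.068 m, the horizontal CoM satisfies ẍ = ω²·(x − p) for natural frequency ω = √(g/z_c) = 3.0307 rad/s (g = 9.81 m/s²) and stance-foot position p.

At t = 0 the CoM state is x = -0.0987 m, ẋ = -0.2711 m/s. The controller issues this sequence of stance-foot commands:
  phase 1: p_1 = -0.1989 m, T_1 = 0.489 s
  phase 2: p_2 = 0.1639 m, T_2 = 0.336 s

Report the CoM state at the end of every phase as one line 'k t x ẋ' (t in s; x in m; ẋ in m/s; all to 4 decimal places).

1 0.4890 -0.1537 0.0064
2 0.8250 -0.3306 -1.1486

phase 1: p=-0.1989, T=0.489, ωT=1.482012, cosh=2.314487, sinh=2.087307; start (x,ẋ)=(-0.098700, -0.271100) → end (x,ẋ)=(-0.153701, 0.006408)
phase 2: p=0.1639, T=0.336, ωT=1.018315, cosh=1.564865, sinh=1.203662; start (x,ẋ)=(-0.153701, 0.006408) → end (x,ẋ)=(-0.330557, -1.148560)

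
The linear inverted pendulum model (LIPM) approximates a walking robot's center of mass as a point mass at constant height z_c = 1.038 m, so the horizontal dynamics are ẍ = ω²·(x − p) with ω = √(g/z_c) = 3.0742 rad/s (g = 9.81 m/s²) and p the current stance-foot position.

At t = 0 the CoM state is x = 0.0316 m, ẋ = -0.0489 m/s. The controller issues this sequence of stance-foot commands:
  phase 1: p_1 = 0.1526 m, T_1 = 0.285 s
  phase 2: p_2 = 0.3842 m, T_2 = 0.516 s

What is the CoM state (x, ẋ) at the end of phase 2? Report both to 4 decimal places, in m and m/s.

x = -1.0129, ẋ = -4.1217

phase 1: p=0.1526, T=0.285, ωT=0.876147, cosh=1.409006, sinh=0.992622; start (x,ẋ)=(0.031600, -0.048900) → end (x,ẋ)=(-0.033679, -0.438134)
phase 2: p=0.3842, T=0.516, ωT=1.586287, cosh=2.545130, sinh=2.340446; start (x,ẋ)=(-0.033679, -0.438134) → end (x,ẋ)=(-1.012916, -4.121747)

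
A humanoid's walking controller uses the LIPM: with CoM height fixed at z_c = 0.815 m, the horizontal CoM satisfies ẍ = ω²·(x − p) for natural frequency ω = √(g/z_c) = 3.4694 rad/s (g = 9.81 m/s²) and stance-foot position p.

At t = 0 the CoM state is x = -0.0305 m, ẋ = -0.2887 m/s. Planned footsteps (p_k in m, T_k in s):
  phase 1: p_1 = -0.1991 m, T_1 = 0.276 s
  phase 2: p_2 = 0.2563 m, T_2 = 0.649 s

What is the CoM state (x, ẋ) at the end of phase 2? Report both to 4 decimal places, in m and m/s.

phase 1: p=-0.1991, T=0.276, ωT=0.957554, cosh=1.494574, sinh=1.110743; start (x,ẋ)=(-0.030500, -0.288700) → end (x,ẋ)=(-0.039543, 0.218236)
phase 2: p=0.2563, T=0.649, ωT=2.251641, cosh=4.804270, sinh=4.699044; start (x,ẋ)=(-0.039543, 0.218236) → end (x,ẋ)=(-0.869428, -3.774631)

x = -0.8694, ẋ = -3.7746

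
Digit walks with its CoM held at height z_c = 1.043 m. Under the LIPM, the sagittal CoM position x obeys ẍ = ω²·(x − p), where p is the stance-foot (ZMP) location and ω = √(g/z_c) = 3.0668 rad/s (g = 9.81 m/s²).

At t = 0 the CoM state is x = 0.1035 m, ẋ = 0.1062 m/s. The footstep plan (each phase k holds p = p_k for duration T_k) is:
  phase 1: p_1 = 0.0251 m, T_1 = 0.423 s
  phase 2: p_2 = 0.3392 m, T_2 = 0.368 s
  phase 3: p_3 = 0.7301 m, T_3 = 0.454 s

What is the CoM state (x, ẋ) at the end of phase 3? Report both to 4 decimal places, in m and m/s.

x = 0.5017, ẋ = -0.3279

phase 1: p=0.0251, T=0.423, ωT=1.297256, cosh=1.966262, sinh=1.692981; start (x,ẋ)=(0.103500, 0.106200) → end (x,ẋ)=(0.237881, 0.615873)
phase 2: p=0.3392, T=0.368, ωT=1.128582, cosh=1.707381, sinh=1.383890; start (x,ẋ)=(0.237881, 0.615873) → end (x,ẋ)=(0.444122, 0.621520)
phase 3: p=0.7301, T=0.454, ωT=1.392327, cosh=2.136350, sinh=1.887854; start (x,ẋ)=(0.444122, 0.621520) → end (x,ẋ)=(0.501744, -0.327935)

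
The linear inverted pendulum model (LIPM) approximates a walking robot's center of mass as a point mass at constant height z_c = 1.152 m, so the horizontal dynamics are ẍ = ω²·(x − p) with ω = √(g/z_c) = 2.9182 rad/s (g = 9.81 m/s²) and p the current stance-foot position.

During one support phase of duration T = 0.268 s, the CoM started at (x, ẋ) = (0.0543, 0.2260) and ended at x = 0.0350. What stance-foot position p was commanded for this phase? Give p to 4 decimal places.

p = 0.3223

ωT = 2.9182·0.268 = 0.782078; cosh(ωT) = 1.321732, sinh(ωT) = 0.864277
x(T) = p + (x₀−p)·cosh(ωT) + (ẋ₀/ω)·sinh(ωT) ⇒ p·(1 − cosh) = x(T) − x₀·cosh − (ẋ₀/ω)·sinh
numerator   = 0.0350 − (0.0543)·1.321732 − (0.2260/2.9182)·0.864277 = -0.103704
denominator = 1 − 1.321732 = -0.321732
p = -0.103704 / -0.321732 = 0.3223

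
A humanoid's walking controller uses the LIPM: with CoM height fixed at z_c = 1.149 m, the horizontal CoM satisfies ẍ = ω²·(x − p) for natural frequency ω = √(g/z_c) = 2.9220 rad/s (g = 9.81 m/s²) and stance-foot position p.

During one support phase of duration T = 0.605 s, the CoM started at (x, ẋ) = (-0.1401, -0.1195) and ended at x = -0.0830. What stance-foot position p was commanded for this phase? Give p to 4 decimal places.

ωT = 2.9220·0.605 = 1.767810; cosh(ωT) = 3.014358, sinh(ωT) = 2.843652
x(T) = p + (x₀−p)·cosh(ωT) + (ẋ₀/ω)·sinh(ωT) ⇒ p·(1 − cosh) = x(T) − x₀·cosh − (ẋ₀/ω)·sinh
numerator   = -0.0830 − (-0.1401)·3.014358 − (-0.1195/2.9220)·2.843652 = 0.455607
denominator = 1 − 3.014358 = -2.014358
p = 0.455607 / -2.014358 = -0.2262

p = -0.2262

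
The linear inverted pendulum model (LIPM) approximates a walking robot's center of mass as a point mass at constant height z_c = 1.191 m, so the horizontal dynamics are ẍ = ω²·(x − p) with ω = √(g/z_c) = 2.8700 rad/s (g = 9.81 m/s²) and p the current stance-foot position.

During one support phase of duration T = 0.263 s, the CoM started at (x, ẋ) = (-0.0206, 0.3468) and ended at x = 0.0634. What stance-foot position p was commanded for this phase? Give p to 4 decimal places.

p = 0.0334

ωT = 2.8700·0.263 = 0.754810; cosh(ωT) = 1.298654, sinh(ωT) = 0.828554
x(T) = p + (x₀−p)·cosh(ωT) + (ẋ₀/ω)·sinh(ωT) ⇒ p·(1 − cosh) = x(T) − x₀·cosh − (ẋ₀/ω)·sinh
numerator   = 0.0634 − (-0.0206)·1.298654 − (0.3468/2.8700)·0.828554 = -0.009967
denominator = 1 − 1.298654 = -0.298654
p = -0.009967 / -0.298654 = 0.0334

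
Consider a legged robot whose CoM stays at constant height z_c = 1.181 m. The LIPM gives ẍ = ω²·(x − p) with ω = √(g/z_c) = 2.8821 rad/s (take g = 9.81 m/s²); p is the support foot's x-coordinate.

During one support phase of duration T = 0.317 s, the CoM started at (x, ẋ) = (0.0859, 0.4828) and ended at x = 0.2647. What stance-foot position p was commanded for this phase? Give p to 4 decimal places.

p = 0.0780

ωT = 2.8821·0.317 = 0.913626; cosh(ωT) = 1.447207, sinh(ωT) = 1.046139
x(T) = p + (x₀−p)·cosh(ωT) + (ẋ₀/ω)·sinh(ωT) ⇒ p·(1 − cosh) = x(T) − x₀·cosh − (ẋ₀/ω)·sinh
numerator   = 0.2647 − (0.0859)·1.447207 − (0.4828/2.8821)·1.046139 = -0.034861
denominator = 1 − 1.447207 = -0.447207
p = -0.034861 / -0.447207 = 0.0780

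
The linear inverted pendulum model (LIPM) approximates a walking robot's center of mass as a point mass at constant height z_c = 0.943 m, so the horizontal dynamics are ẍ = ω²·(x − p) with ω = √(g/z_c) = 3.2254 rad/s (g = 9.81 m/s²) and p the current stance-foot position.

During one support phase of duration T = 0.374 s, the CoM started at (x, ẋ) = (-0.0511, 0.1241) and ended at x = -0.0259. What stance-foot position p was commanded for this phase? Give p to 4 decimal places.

ωT = 3.2254·0.374 = 1.206300; cosh(ωT) = 1.820201, sinh(ωT) = 1.520898
x(T) = p + (x₀−p)·cosh(ωT) + (ẋ₀/ω)·sinh(ωT) ⇒ p·(1 − cosh) = x(T) − x₀·cosh − (ẋ₀/ω)·sinh
numerator   = -0.0259 − (-0.0511)·1.820201 − (0.1241/3.2254)·1.520898 = 0.008594
denominator = 1 − 1.820201 = -0.820201
p = 0.008594 / -0.820201 = -0.0105

p = -0.0105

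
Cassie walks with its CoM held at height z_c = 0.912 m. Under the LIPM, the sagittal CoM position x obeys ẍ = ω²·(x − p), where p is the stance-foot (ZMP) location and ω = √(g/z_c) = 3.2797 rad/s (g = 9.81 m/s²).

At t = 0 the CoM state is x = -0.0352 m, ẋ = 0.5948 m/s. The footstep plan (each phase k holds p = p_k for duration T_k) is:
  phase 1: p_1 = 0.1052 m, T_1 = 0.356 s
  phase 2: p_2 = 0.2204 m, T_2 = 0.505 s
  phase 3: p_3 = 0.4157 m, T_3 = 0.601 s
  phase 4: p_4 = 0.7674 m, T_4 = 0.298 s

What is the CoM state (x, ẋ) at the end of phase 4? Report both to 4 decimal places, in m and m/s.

phase 1: p=0.1052, T=0.356, ωT=1.167573, cosh=1.762652, sinh=1.451531; start (x,ẋ)=(-0.035200, 0.594800) → end (x,ẋ)=(0.120970, 0.380039)
phase 2: p=0.2204, T=0.505, ωT=1.656249, cosh=2.715236, sinh=2.524382; start (x,ẋ)=(0.120970, 0.380039) → end (x,ẋ)=(0.242941, 0.208697)
phase 3: p=0.4157, T=0.601, ωT=1.971100, cosh=3.658935, sinh=3.519631; start (x,ẋ)=(0.242941, 0.208697) → end (x,ẋ)=(0.007552, -1.230603)
phase 4: p=0.7674, T=0.298, ωT=0.977351, cosh=1.516857, sinh=1.140550; start (x,ẋ)=(0.007552, -1.230603) → end (x,ẋ)=(-0.813136, -4.708983)

x = -0.8131, ẋ = -4.7090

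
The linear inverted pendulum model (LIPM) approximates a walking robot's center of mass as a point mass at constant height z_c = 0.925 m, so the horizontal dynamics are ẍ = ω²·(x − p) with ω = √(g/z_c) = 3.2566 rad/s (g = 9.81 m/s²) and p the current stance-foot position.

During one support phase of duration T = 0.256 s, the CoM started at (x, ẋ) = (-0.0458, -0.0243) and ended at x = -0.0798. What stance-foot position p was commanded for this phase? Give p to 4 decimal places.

ωT = 3.2566·0.256 = 0.833690; cosh(ωT) = 1.368120, sinh(ωT) = 0.933676
x(T) = p + (x₀−p)·cosh(ωT) + (ẋ₀/ω)·sinh(ωT) ⇒ p·(1 − cosh) = x(T) − x₀·cosh − (ẋ₀/ω)·sinh
numerator   = -0.0798 − (-0.0458)·1.368120 − (-0.0243/3.2566)·0.933676 = -0.010173
denominator = 1 − 1.368120 = -0.368120
p = -0.010173 / -0.368120 = 0.0276

p = 0.0276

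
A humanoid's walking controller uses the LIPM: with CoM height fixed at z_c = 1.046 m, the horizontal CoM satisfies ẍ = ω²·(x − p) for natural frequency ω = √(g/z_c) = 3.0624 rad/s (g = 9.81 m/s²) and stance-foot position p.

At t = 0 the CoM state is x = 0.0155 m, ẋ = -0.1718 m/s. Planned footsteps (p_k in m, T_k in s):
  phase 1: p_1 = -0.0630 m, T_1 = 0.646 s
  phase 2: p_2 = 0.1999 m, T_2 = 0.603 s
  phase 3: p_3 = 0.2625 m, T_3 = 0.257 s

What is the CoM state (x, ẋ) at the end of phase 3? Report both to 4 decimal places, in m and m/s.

x = -0.5320, ẋ = -2.2922

phase 1: p=-0.0630, T=0.646, ωT=1.978310, cosh=3.684409, sinh=3.546107; start (x,ẋ)=(0.015500, -0.171800) → end (x,ẋ)=(0.027290, 0.219497)
phase 2: p=0.1999, T=0.603, ωT=1.846627, cosh=3.248087, sinh=3.090318; start (x,ẋ)=(0.027290, 0.219497) → end (x,ẋ)=(-0.139253, -0.920597)
phase 3: p=0.2625, T=0.257, ωT=0.787037, cosh=1.326034, sinh=0.870843; start (x,ẋ)=(-0.139253, -0.920597) → end (x,ẋ)=(-0.532026, -2.292167)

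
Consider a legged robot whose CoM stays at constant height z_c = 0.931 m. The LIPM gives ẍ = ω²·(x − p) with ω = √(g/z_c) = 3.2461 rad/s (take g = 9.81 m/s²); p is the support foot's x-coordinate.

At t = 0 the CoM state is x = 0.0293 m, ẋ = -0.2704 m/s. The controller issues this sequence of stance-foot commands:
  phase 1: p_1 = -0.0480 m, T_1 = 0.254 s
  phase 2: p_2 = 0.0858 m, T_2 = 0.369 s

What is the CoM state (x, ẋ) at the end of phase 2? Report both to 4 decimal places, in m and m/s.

phase 1: p=-0.0480, T=0.254, ωT=0.824509, cosh=1.359606, sinh=0.921156; start (x,ẋ)=(0.029300, -0.270400) → end (x,ẋ)=(-0.019635, -0.136498)
phase 2: p=0.0858, T=0.369, ωT=1.197811, cosh=1.807356, sinh=1.505501; start (x,ẋ)=(-0.019635, -0.136498) → end (x,ẋ)=(-0.168064, -0.761960)

x = -0.1681, ẋ = -0.7620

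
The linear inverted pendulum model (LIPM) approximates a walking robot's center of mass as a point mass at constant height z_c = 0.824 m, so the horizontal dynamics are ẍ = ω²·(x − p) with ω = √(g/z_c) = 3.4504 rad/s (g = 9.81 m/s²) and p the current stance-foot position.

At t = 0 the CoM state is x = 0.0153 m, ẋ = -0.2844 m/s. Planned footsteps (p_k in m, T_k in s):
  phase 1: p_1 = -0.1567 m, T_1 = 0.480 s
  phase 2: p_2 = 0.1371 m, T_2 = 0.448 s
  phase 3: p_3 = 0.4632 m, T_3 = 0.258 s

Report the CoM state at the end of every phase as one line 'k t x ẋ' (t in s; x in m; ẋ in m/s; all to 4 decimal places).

1 0.4800 0.1022 0.7259
2 0.9280 0.5227 1.5108
3 1.1860 0.9912 2.3578

phase 1: p=-0.1567, T=0.480, ωT=1.656192, cosh=2.715093, sinh=2.524229; start (x,ẋ)=(0.015300, -0.284400) → end (x,ẋ)=(0.102236, 0.725878)
phase 2: p=0.1371, T=0.448, ωT=1.545779, cosh=2.452386, sinh=2.239240; start (x,ẋ)=(0.102236, 0.725878) → end (x,ẋ)=(0.522680, 1.510764)
phase 3: p=0.4632, T=0.258, ωT=0.890203, cosh=1.423098, sinh=1.012526; start (x,ẋ)=(0.522680, 1.510764) → end (x,ẋ)=(0.991183, 2.357767)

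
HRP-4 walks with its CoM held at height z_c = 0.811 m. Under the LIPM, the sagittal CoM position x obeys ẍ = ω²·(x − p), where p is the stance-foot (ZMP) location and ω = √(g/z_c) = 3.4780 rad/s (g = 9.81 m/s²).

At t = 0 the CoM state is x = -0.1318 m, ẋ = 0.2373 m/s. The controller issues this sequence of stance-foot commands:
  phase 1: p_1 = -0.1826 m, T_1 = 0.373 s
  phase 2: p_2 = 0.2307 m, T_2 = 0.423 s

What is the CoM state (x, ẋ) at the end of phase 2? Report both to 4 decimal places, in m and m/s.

phase 1: p=-0.1826, T=0.373, ωT=1.297294, cosh=1.966326, sinh=1.693055; start (x,ẋ)=(-0.131800, 0.237300) → end (x,ẋ)=(0.032805, 0.765742)
phase 2: p=0.2307, T=0.423, ωT=1.471194, cosh=2.292041, sinh=2.062390; start (x,ẋ)=(0.032805, 0.765742) → end (x,ẋ)=(0.231187, 0.335610)

x = 0.2312, ẋ = 0.3356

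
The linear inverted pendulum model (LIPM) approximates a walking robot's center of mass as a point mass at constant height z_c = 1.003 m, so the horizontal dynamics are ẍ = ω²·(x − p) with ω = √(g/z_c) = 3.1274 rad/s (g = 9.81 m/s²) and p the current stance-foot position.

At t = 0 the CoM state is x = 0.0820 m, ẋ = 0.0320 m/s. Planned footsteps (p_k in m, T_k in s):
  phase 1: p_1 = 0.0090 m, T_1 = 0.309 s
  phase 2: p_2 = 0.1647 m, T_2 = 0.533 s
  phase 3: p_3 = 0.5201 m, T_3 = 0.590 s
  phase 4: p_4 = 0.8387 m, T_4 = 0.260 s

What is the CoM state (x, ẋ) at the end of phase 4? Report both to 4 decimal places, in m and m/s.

phase 1: p=0.0090, T=0.309, ωT=0.966367, cosh=1.504420, sinh=1.123957; start (x,ẋ)=(0.082000, 0.032000) → end (x,ẋ)=(0.130323, 0.304741)
phase 2: p=0.1647, T=0.533, ωT=1.666904, cosh=2.742289, sinh=2.553459; start (x,ẋ)=(0.130323, 0.304741) → end (x,ẋ)=(0.319244, 0.561165)
phase 3: p=0.5201, T=0.590, ωT=1.845166, cosh=3.243575, sinh=3.085576; start (x,ẋ)=(0.319244, 0.561165) → end (x,ẋ)=(0.422268, -0.118048)
phase 4: p=0.8387, T=0.260, ωT=0.813124, cosh=1.349206, sinh=0.905735; start (x,ẋ)=(0.422268, -0.118048) → end (x,ẋ)=(0.242659, -1.338855)

x = 0.2427, ẋ = -1.3389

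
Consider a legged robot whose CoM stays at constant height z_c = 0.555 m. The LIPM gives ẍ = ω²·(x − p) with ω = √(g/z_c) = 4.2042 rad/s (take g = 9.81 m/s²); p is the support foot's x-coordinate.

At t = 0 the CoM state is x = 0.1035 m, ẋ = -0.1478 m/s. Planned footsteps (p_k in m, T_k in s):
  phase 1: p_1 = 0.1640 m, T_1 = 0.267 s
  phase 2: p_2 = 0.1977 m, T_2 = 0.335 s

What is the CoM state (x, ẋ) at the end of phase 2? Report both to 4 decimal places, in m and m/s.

phase 1: p=0.1640, T=0.267, ωT=1.122521, cosh=1.699025, sinh=1.373567; start (x,ẋ)=(0.103500, -0.147800) → end (x,ẋ)=(0.012921, -0.600488)
phase 2: p=0.1977, T=0.335, ωT=1.408407, cosh=2.166984, sinh=1.922452; start (x,ẋ)=(0.012921, -0.600488) → end (x,ẋ)=(-0.477298, -2.794702)

x = -0.4773, ẋ = -2.7947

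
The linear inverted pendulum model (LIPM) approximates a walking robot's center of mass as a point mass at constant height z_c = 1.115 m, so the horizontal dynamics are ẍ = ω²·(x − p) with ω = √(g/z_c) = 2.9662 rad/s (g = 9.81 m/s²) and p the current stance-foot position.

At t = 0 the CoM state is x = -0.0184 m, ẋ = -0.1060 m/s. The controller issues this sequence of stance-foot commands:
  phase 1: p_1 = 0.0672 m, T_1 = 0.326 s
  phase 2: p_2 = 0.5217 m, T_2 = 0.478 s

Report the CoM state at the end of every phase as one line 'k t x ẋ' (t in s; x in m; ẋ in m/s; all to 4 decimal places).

1 0.3260 -0.1018 -0.4452
2 0.8040 -1.1325 -4.5664

phase 1: p=0.0672, T=0.326, ωT=0.966981, cosh=1.505111, sinh=1.124882; start (x,ẋ)=(-0.018400, -0.106000) → end (x,ẋ)=(-0.101836, -0.445157)
phase 2: p=0.5217, T=0.478, ωT=1.417844, cosh=2.185222, sinh=1.942986; start (x,ẋ)=(-0.101836, -0.445157) → end (x,ẋ)=(-1.132462, -4.566385)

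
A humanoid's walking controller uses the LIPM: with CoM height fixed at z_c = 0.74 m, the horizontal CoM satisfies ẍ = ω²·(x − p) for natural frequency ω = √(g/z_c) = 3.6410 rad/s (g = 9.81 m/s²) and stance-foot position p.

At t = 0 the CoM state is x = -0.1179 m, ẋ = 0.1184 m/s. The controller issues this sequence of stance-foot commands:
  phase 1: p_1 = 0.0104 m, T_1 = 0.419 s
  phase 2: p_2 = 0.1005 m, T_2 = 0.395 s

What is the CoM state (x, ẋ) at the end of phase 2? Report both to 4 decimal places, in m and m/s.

phase 1: p=0.0104, T=0.419, ωT=1.525579, cosh=2.407650, sinh=2.190155; start (x,ẋ)=(-0.117900, 0.118400) → end (x,ẋ)=(-0.227281, -0.738044)
phase 2: p=0.1005, T=0.395, ωT=1.438195, cosh=2.225220, sinh=1.987864; start (x,ẋ)=(-0.227281, -0.738044) → end (x,ẋ)=(-1.031832, -4.014727)

x = -1.0318, ẋ = -4.0147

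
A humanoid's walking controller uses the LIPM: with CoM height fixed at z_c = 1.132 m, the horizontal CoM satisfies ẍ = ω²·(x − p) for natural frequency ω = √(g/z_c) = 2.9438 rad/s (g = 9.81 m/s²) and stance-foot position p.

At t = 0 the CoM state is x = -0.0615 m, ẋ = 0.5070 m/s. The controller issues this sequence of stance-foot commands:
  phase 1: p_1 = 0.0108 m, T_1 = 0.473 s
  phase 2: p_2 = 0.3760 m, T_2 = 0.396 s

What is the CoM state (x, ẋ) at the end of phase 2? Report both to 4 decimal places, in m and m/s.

phase 1: p=0.0108, T=0.473, ωT=1.392417, cosh=2.136521, sinh=1.888047; start (x,ẋ)=(-0.061500, 0.507000) → end (x,ẋ)=(0.181501, 0.681370)
phase 2: p=0.3760, T=0.396, ωT=1.165745, cosh=1.760001, sinh=1.448311; start (x,ẋ)=(0.181501, 0.681370) → end (x,ẋ)=(0.368907, 0.369959)

x = 0.3689, ẋ = 0.3700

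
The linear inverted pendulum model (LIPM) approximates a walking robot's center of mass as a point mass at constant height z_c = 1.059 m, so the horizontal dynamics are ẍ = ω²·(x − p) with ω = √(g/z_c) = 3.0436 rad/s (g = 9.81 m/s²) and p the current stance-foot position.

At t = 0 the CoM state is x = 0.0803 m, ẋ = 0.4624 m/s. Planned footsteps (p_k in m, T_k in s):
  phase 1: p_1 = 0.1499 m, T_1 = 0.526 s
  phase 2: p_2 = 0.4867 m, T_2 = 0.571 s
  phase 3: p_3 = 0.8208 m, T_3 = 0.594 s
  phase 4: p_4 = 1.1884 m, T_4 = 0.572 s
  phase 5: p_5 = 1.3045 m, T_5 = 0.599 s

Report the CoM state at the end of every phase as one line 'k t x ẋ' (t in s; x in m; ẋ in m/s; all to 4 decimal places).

phase 1: p=0.1499, T=0.526, ωT=1.600934, cosh=2.579683, sinh=2.377975; start (x,ẋ)=(0.080300, 0.462400) → end (x,ẋ)=(0.331629, 0.689108)
phase 2: p=0.4867, T=0.571, ωT=1.737896, cosh=2.930628, sinh=2.754738; start (x,ẋ)=(0.331629, 0.689108) → end (x,ẋ)=(0.655950, 0.719353)
phase 3: p=0.8208, T=0.594, ωT=1.807898, cosh=3.130809, sinh=2.966810; start (x,ẋ)=(0.655950, 0.719353) → end (x,ẋ)=(1.005891, 0.763600)
phase 4: p=1.1884, T=0.572, ωT=1.740939, cosh=2.939026, sinh=2.763671; start (x,ẋ)=(1.005891, 0.763600) → end (x,ẋ)=(1.345371, 0.709064)
phase 5: p=1.3045, T=0.599, ωT=1.823116, cosh=3.176322, sinh=3.014800; start (x,ẋ)=(1.345371, 0.709064) → end (x,ẋ)=(2.136673, 2.627239)

1 0.5260 0.3316 0.6891
2 1.0970 0.6560 0.7194
3 1.6910 1.0059 0.7636
4 2.2630 1.3454 0.7091
5 2.8620 2.1367 2.6272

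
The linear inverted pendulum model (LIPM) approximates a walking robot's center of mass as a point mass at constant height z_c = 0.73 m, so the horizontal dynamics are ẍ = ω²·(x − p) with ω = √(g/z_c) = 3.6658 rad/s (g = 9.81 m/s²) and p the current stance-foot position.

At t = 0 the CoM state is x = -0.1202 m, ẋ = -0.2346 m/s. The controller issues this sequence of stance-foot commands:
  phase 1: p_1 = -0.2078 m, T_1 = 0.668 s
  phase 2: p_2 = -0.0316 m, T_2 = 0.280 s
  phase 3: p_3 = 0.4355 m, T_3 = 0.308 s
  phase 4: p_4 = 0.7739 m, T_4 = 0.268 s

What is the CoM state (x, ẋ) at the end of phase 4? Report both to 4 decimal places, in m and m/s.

x = -0.5845, ẋ = -4.2819

phase 1: p=-0.2078, T=0.668, ωT=2.448754, cosh=5.830161, sinh=5.743760; start (x,ẋ)=(-0.120200, -0.234600) → end (x,ẋ)=(-0.064661, 0.476704)
phase 2: p=-0.0316, T=0.280, ωT=1.026424, cosh=1.574677, sinh=1.216391; start (x,ẋ)=(-0.064661, 0.476704) → end (x,ẋ)=(0.074520, 0.603234)
phase 3: p=0.4355, T=0.308, ωT=1.129066, cosh=1.708051, sinh=1.384716; start (x,ẋ)=(0.074520, 0.603234) → end (x,ẋ)=(0.046793, -0.802013)
phase 4: p=0.7739, T=0.268, ωT=0.982434, cosh=1.522675, sinh=1.148276; start (x,ẋ)=(0.046793, -0.802013) → end (x,ẋ)=(-0.584470, -4.281852)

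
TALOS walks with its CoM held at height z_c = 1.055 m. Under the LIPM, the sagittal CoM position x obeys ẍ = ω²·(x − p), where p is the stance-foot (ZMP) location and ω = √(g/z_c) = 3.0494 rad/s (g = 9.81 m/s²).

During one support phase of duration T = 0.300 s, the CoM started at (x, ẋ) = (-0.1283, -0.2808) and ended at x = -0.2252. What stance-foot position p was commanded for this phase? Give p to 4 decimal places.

ωT = 3.0494·0.300 = 0.914820; cosh(ωT) = 1.448457, sinh(ωT) = 1.047869
x(T) = p + (x₀−p)·cosh(ωT) + (ẋ₀/ω)·sinh(ωT) ⇒ p·(1 − cosh) = x(T) − x₀·cosh − (ẋ₀/ω)·sinh
numerator   = -0.2252 − (-0.1283)·1.448457 − (-0.2808/3.0494)·1.047869 = 0.057129
denominator = 1 − 1.448457 = -0.448457
p = 0.057129 / -0.448457 = -0.1274

p = -0.1274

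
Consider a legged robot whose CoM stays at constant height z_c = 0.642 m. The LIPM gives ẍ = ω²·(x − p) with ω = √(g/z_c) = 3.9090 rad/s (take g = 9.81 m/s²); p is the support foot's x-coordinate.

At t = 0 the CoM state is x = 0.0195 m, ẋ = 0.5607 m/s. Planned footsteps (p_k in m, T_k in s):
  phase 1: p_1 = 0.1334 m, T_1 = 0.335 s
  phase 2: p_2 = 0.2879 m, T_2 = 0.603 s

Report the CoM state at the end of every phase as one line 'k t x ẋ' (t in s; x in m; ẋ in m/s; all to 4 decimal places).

1 0.3350 0.1534 0.3496
2 0.9380 0.0393 -0.8890

phase 1: p=0.1334, T=0.335, ωT=1.309515, cosh=1.987164, sinh=1.717213; start (x,ẋ)=(0.019500, 0.560700) → end (x,ẋ)=(0.153376, 0.349639)
phase 2: p=0.2879, T=0.603, ωT=2.357127, cosh=5.327630, sinh=5.232938; start (x,ẋ)=(0.153376, 0.349639) → end (x,ẋ)=(0.039264, -0.889014)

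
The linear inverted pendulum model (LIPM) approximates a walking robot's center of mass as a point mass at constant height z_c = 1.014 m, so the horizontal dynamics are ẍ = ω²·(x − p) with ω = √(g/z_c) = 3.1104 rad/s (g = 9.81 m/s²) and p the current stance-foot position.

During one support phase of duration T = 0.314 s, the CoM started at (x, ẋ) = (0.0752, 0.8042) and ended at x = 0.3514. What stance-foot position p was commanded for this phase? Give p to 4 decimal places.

p = 0.1109

ωT = 3.1104·0.314 = 0.976666; cosh(ωT) = 1.516076, sinh(ωT) = 1.139511
x(T) = p + (x₀−p)·cosh(ωT) + (ẋ₀/ω)·sinh(ωT) ⇒ p·(1 − cosh) = x(T) − x₀·cosh − (ẋ₀/ω)·sinh
numerator   = 0.3514 − (0.0752)·1.516076 − (0.8042/3.1104)·1.139511 = -0.057232
denominator = 1 − 1.516076 = -0.516076
p = -0.057232 / -0.516076 = 0.1109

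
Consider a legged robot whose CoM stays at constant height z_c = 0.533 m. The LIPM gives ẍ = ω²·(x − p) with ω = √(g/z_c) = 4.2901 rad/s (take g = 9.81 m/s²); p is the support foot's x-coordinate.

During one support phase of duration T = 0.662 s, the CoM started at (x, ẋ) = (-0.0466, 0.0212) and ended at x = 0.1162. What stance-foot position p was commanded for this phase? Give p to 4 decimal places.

p = -0.0625

ωT = 4.2901·0.662 = 2.840046; cosh(ωT) = 8.587490, sinh(ωT) = 8.529067
x(T) = p + (x₀−p)·cosh(ωT) + (ẋ₀/ω)·sinh(ωT) ⇒ p·(1 − cosh) = x(T) − x₀·cosh − (ẋ₀/ω)·sinh
numerator   = 0.1162 − (-0.0466)·8.587490 − (0.0212/4.2901)·8.529067 = 0.474230
denominator = 1 − 8.587490 = -7.587490
p = 0.474230 / -7.587490 = -0.0625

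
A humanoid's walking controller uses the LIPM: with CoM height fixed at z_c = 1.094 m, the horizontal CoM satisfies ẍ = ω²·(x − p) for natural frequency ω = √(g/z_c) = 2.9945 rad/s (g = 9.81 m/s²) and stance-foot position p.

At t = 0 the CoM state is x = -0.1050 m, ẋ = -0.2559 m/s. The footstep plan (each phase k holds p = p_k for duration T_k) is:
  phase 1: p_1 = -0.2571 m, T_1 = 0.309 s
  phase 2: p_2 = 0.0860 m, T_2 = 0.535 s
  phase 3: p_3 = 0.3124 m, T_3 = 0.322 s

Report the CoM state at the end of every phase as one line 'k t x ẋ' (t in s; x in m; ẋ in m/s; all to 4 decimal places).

1 0.3090 -0.1260 0.1107
2 0.8440 -0.3733 -1.2252
3 1.1660 -1.1761 -4.1417

phase 1: p=-0.2571, T=0.309, ωT=0.925300, cosh=1.459519, sinh=1.063107; start (x,ẋ)=(-0.105000, -0.255900) → end (x,ẋ)=(-0.125957, 0.110715)
phase 2: p=0.0860, T=0.535, ωT=1.602058, cosh=2.582358, sinh=2.380876; start (x,ẋ)=(-0.125957, 0.110715) → end (x,ẋ)=(-0.373320, -1.225246)
phase 3: p=0.3124, T=0.322, ωT=0.964229, cosh=1.502021, sinh=1.120744; start (x,ẋ)=(-0.373320, -1.225246) → end (x,ẋ)=(-1.176135, -4.141668)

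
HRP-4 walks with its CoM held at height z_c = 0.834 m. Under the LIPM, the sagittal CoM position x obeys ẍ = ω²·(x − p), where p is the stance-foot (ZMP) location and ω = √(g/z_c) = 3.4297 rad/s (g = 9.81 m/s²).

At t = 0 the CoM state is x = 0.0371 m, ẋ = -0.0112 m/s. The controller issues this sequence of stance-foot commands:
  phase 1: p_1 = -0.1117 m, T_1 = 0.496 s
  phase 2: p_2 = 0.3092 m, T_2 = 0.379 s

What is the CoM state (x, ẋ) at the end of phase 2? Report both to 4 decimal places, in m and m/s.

phase 1: p=-0.1117, T=0.496, ωT=1.701131, cosh=2.831310, sinh=2.648833; start (x,ẋ)=(0.037100, -0.011200) → end (x,ẋ)=(0.300949, 1.320093)
phase 2: p=0.3092, T=0.379, ωT=1.299856, cosh=1.970670, sinh=1.698099; start (x,ẋ)=(0.300949, 1.320093) → end (x,ẋ)=(0.946539, 2.553414)

x = 0.9465, ẋ = 2.5534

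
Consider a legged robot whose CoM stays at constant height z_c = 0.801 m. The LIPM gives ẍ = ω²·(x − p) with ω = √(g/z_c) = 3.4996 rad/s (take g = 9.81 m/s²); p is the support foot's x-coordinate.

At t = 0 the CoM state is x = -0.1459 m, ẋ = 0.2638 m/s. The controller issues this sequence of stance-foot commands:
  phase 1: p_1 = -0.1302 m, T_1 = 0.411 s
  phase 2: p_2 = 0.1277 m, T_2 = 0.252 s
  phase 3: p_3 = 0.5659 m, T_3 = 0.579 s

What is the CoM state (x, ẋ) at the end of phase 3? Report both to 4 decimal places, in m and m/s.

x = -1.1915, ẋ = -5.8948

phase 1: p=-0.1302, T=0.411, ωT=1.438336, cosh=2.225500, sinh=1.988177; start (x,ẋ)=(-0.145900, 0.263800) → end (x,ẋ)=(-0.015271, 0.477849)
phase 2: p=0.1277, T=0.252, ωT=0.881899, cosh=1.414739, sinh=1.000743; start (x,ẋ)=(-0.015271, 0.477849) → end (x,ẋ)=(0.062078, 0.175317)
phase 3: p=0.5659, T=0.579, ωT=2.026268, cosh=3.858777, sinh=3.726950; start (x,ẋ)=(0.062078, 0.175317) → end (x,ẋ)=(-1.191530, -5.894758)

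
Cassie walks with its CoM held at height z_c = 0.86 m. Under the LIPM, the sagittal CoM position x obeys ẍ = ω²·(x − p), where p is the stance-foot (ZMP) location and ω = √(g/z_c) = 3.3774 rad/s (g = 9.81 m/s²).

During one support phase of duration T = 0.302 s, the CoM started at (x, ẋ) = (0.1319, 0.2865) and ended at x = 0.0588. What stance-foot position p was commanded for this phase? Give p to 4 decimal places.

ωT = 3.3774·0.302 = 1.019975; cosh(ωT) = 1.566864, sinh(ωT) = 1.206260
x(T) = p + (x₀−p)·cosh(ωT) + (ẋ₀/ω)·sinh(ωT) ⇒ p·(1 − cosh) = x(T) − x₀·cosh − (ẋ₀/ω)·sinh
numerator   = 0.0588 − (0.1319)·1.566864 − (0.2865/3.3774)·1.206260 = -0.250195
denominator = 1 − 1.566864 = -0.566864
p = -0.250195 / -0.566864 = 0.4414

p = 0.4414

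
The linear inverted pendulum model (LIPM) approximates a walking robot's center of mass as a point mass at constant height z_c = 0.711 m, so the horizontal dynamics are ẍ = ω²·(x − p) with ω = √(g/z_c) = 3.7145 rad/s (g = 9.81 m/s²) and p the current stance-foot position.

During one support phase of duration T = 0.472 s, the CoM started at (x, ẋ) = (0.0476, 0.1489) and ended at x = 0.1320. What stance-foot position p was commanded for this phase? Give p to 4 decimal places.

p = 0.0617

ωT = 3.7145·0.472 = 1.753244; cosh(ωT) = 2.973256, sinh(ωT) = 2.800045
x(T) = p + (x₀−p)·cosh(ωT) + (ẋ₀/ω)·sinh(ωT) ⇒ p·(1 − cosh) = x(T) − x₀·cosh − (ẋ₀/ω)·sinh
numerator   = 0.1320 − (0.0476)·2.973256 − (0.1489/3.7145)·2.800045 = -0.121770
denominator = 1 − 2.973256 = -1.973256
p = -0.121770 / -1.973256 = 0.0617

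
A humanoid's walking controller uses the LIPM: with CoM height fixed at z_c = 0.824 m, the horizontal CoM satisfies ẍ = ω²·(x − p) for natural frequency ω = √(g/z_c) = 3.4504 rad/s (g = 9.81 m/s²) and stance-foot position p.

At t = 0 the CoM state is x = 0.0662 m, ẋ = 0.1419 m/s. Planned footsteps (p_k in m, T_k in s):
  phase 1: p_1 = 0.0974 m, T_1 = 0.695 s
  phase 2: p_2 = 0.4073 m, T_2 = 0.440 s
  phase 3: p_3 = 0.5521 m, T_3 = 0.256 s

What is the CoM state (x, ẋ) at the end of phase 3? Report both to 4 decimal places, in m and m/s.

phase 1: p=0.0974, T=0.695, ωT=2.398028, cosh=5.546179, sinh=5.455282; start (x,ẋ)=(0.066200, 0.141900) → end (x,ẋ)=(0.148711, 0.199728)
phase 2: p=0.4073, T=0.440, ωT=1.518176, cosh=2.391502, sinh=2.172391; start (x,ẋ)=(0.148711, 0.199728) → end (x,ẋ)=(-0.085365, -1.460632)
phase 3: p=0.5521, T=0.256, ωT=0.883302, cosh=1.416145, sinh=1.002730; start (x,ẋ)=(-0.085365, -1.460632) → end (x,ẋ)=(-0.775121, -4.273981)

x = -0.7751, ẋ = -4.2740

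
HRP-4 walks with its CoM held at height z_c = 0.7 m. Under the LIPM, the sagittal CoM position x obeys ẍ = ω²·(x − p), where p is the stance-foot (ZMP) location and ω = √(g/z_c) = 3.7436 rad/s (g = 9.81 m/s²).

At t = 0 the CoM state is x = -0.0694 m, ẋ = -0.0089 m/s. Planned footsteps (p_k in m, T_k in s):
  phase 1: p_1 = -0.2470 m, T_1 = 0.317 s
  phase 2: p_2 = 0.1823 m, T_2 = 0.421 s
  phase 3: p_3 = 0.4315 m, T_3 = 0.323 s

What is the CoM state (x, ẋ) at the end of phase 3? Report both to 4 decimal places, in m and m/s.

phase 1: p=-0.2470, T=0.317, ωT=1.186721, cosh=1.790771, sinh=1.485550; start (x,ẋ)=(-0.069400, -0.008900) → end (x,ẋ)=(0.067509, 0.971750)
phase 2: p=0.1823, T=0.421, ωT=1.576056, cosh=2.521316, sinh=2.314527; start (x,ẋ)=(0.067509, 0.971750) → end (x,ẋ)=(0.493673, 1.455466)
phase 3: p=0.4315, T=0.323, ωT=1.209183, cosh=1.824593, sinh=1.526152; start (x,ẋ)=(0.493673, 1.455466) → end (x,ẋ)=(1.138289, 3.010843)

x = 1.1383, ẋ = 3.0108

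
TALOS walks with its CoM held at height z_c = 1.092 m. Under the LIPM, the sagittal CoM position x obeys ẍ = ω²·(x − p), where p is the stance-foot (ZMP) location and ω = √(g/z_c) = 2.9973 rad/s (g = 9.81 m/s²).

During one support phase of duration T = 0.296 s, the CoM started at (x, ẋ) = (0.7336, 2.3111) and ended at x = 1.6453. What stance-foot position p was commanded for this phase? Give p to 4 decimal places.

ωT = 2.9973·0.296 = 0.887201; cosh(ωT) = 1.420065, sinh(ωT) = 1.008258
x(T) = p + (x₀−p)·cosh(ωT) + (ẋ₀/ω)·sinh(ωT) ⇒ p·(1 − cosh) = x(T) − x₀·cosh − (ẋ₀/ω)·sinh
numerator   = 1.6453 − (0.7336)·1.420065 − (2.3111/2.9973)·1.008258 = -0.173888
denominator = 1 − 1.420065 = -0.420065
p = -0.173888 / -0.420065 = 0.4140

p = 0.4140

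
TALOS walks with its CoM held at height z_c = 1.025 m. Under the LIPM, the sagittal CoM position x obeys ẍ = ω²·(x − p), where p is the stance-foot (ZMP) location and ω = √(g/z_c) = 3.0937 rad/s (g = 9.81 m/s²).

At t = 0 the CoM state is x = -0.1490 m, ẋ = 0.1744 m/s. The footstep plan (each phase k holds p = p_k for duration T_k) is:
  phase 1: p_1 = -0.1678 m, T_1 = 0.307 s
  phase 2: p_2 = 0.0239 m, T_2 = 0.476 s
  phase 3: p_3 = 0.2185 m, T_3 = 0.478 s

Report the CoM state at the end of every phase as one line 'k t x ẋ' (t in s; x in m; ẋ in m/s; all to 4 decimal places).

1 0.3070 -0.0779 0.3231
2 0.7830 0.0060 0.0909
3 1.2610 -0.2108 -1.1577

phase 1: p=-0.1678, T=0.307, ωT=0.949766, cosh=1.485968, sinh=1.099136; start (x,ẋ)=(-0.149000, 0.174400) → end (x,ẋ)=(-0.077903, 0.323080)
phase 2: p=0.0239, T=0.476, ωT=1.472601, cosh=2.294946, sinh=2.065617; start (x,ẋ)=(-0.077903, 0.323080) → end (x,ẋ)=(0.005984, 0.090892)
phase 3: p=0.2185, T=0.478, ωT=1.478789, cosh=2.307770, sinh=2.079857; start (x,ẋ)=(0.005984, 0.090892) → end (x,ẋ)=(-0.210831, -1.157662)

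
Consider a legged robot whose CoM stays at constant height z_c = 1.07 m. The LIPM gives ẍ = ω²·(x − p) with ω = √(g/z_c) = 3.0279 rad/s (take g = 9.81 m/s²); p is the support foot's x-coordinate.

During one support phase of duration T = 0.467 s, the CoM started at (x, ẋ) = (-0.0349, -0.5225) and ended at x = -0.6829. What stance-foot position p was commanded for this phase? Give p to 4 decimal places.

ωT = 3.0279·0.467 = 1.414029; cosh(ωT) = 2.177827, sinh(ωT) = 1.934665
x(T) = p + (x₀−p)·cosh(ωT) + (ẋ₀/ω)·sinh(ωT) ⇒ p·(1 − cosh) = x(T) − x₀·cosh − (ẋ₀/ω)·sinh
numerator   = -0.6829 − (-0.0349)·2.177827 − (-0.5225/3.0279)·1.934665 = -0.273044
denominator = 1 − 2.177827 = -1.177827
p = -0.273044 / -1.177827 = 0.2318

p = 0.2318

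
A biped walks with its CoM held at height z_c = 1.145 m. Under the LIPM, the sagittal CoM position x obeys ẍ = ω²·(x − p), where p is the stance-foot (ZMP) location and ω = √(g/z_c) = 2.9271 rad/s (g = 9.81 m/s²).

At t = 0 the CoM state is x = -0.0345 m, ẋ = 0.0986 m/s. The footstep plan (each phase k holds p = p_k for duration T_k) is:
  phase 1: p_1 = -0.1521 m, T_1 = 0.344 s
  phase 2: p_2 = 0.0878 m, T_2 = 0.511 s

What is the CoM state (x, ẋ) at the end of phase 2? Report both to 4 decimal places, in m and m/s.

x = 0.4530, ẋ = 1.2063

phase 1: p=-0.1521, T=0.344, ωT=1.006922, cosh=1.551253, sinh=1.185911; start (x,ẋ)=(-0.034500, 0.098600) → end (x,ẋ)=(0.070275, 0.561176)
phase 2: p=0.0878, T=0.511, ωT=1.495748, cosh=2.343377, sinh=2.119296; start (x,ẋ)=(0.070275, 0.561176) → end (x,ẋ)=(0.453038, 1.206333)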